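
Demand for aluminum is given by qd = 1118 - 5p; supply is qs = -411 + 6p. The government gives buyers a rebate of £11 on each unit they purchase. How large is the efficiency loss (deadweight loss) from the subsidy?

Deadweight loss = £165

Pre-subsidy: 1118 - 5p = -411 + 6p gives p* = 139, q* = 423.
With the rebate, buyers effectively pay pb = ps − 11, where ps is the price sellers receive.
Demand in terms of ps becomes qd = 1118 − 5(ps − 11) = 1173 - 5ps. Setting this equal to supply: 1173 - 5ps = -411 + 6ps, so ps = 144.
Buyers pay pb = 144 − 11 = 133; q' = -411 + 6·144 = 453.
The subsidy expands output by 453 − 423 = 30 past the efficient level; on those units the gap between marginal cost and willingness to pay runs from 0 up to 11.
DWL = ½ × 11 × 30 = 165.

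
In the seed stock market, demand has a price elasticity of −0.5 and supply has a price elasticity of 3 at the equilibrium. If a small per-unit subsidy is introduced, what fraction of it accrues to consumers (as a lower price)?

For a small subsidy around the equilibrium, the benefit split depends on the relative slopes, which at a point are proportional to the elasticities.
Buyer share = εs/(εs + |εd|) = 3/(3 + 0.5) = 6/7; seller share = |εd|/(εs + |εd|) = 1/7.

Consumer share = 6/7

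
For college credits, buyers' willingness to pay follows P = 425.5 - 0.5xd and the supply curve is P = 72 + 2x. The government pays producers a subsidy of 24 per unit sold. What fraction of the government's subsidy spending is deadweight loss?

Pre-subsidy: 425.5 - 0.5x = 72 + 2x gives x* = 141.4 and P* = 354.8.
With the subsidy, sellers receive Ps = Pb + 24 for each unit, where Pb is the price buyers pay.
On the curves, Pb = 425.5 - 0.5x and Ps = 72 + 2x; the wedge Ps − Pb = 24 gives 72 + 2x − (425.5 - 0.5x) = 24, so x' = 151.
Then Pb = 425.5 − 0.5·151 = 350 and Ps = 72 + 2·151 = 374.
ΔCS = ½(141.4 + 151)(354.8 − 350) = 701.76; ΔPS = ½(141.4 + 151)(374 − 354.8) = 2807.04.
Government spending = 24 × 151 = 3624.
DWL = ½ × 24 × (151 − 141.4) = 115.2; fraction = 115.2 / 3624 = 24/755.

DWL / government spending = 24/755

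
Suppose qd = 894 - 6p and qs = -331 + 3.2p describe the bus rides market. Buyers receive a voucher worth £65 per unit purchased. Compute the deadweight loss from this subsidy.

Pre-subsidy: 894 - 6p = -331 + 3.2p gives p* = 6125/46, q* = 2187/23.
With the rebate, buyers effectively pay pb = ps − 65, where ps is the price sellers receive.
Demand in terms of ps becomes qd = 894 − 6(ps − 65) = 1284 - 6ps. Setting this equal to supply: 1284 - 6ps = -331 + 3.2ps, so ps = 8075/46.
Buyers pay pb = 8075/46 − 65 = 5085/46; q' = -331 + 3.2·(8075/46) = 5307/23.
The subsidy expands output by 5307/23 − 2187/23 = 3120/23 past the efficient level; on those units the gap between marginal cost and willingness to pay runs from 0 up to 65.
DWL = ½ × 65 × 3120/23 = 101400/23.

Deadweight loss = 101400/23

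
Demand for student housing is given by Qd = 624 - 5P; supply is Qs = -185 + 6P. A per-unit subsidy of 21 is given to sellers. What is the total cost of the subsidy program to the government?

Government cost = 72429/11

Pre-subsidy: 624 - 5P = -185 + 6P gives P* = 809/11, Q* = 2819/11.
With the subsidy, sellers receive Ps = Pb + 21 for each unit, where Pb is the price buyers pay.
Supply in terms of Pb becomes Qs = -185 + 6(Pb + 21) = -59 + 6Pb. Setting this equal to demand: 624 - 5Pb = -59 + 6Pb, so Pb = 683/11.
Sellers receive Ps = 683/11 + 21 = 914/11; Q' = 624 − 5·(683/11) = 3449/11.
Government outlay = subsidy × quantity = 21 × 3449/11 = 72429/11.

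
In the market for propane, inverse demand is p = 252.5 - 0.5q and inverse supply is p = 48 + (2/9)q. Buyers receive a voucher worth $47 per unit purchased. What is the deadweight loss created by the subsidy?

Deadweight loss = 19881/13

Pre-subsidy: 252.5 - 0.5q = 48 + (2/9)q gives q* = 3681/13 and p* = 1442/13.
With the rebate, buyers effectively pay pb = ps − 47, where ps is the price sellers receive.
On the curves, pb = 252.5 - 0.5q and ps = 48 + (2/9)q; the wedge ps − pb = 47 gives 48 + (2/9)q − (252.5 - 0.5q) = 47, so q' = 4527/13.
Then pb = 252.5 − 0.5·(4527/13) = 1019/13 and ps = 48 + (2/9)·(4527/13) = 1630/13.
The subsidy expands output by 4527/13 − 3681/13 = 846/13 past the efficient level; on those units the gap between marginal cost and willingness to pay runs from 0 up to 47.
DWL = ½ × 47 × 846/13 = 19881/13.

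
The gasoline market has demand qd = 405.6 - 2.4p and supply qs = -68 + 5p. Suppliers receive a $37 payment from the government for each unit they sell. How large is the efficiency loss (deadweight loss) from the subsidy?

Deadweight loss = $1110

Pre-subsidy: 405.6 - 2.4p = -68 + 5p gives p* = 64, q* = 252.
With the subsidy, sellers receive ps = pb + 37 for each unit, where pb is the price buyers pay.
Supply in terms of pb becomes qs = -68 + 5(pb + 37) = 117 + 5pb. Setting this equal to demand: 405.6 - 2.4pb = 117 + 5pb, so pb = 39.
Sellers receive ps = 39 + 37 = 76; q' = 405.6 − 2.4·39 = 312.
The subsidy expands output by 312 − 252 = 60 past the efficient level; on those units the gap between marginal cost and willingness to pay runs from 0 up to 37.
DWL = ½ × 37 × 60 = 1110.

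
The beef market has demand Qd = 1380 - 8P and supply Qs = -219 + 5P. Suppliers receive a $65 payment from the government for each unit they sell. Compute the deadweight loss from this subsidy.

Deadweight loss = $6500

Pre-subsidy: 1380 - 8P = -219 + 5P gives P* = 123, Q* = 396.
With the subsidy, sellers receive Ps = Pb + 65 for each unit, where Pb is the price buyers pay.
Supply in terms of Pb becomes Qs = -219 + 5(Pb + 65) = 106 + 5Pb. Setting this equal to demand: 1380 - 8Pb = 106 + 5Pb, so Pb = 98.
Sellers receive Ps = 98 + 65 = 163; Q' = 1380 − 8·98 = 596.
The subsidy expands output by 596 − 396 = 200 past the efficient level; on those units the gap between marginal cost and willingness to pay runs from 0 up to 65.
DWL = ½ × 65 × 200 = 6500.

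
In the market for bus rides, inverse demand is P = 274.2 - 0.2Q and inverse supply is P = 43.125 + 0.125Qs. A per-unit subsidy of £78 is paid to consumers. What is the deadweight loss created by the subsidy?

Pre-subsidy: 274.2 - 0.2Q = 43.125 + 0.125Q gives Q* = 711 and P* = 132.
With the rebate, buyers effectively pay Pb = Ps − 78, where Ps is the price sellers receive.
On the curves, Pb = 274.2 - 0.2Q and Ps = 43.125 + 0.125Q; the wedge Ps − Pb = 78 gives 43.125 + 0.125Q − (274.2 - 0.2Q) = 78, so Q' = 951.
Then Pb = 274.2 − 0.2·951 = 84 and Ps = 43.125 + 0.125·951 = 162.
The subsidy expands output by 951 − 711 = 240 past the efficient level; on those units the gap between marginal cost and willingness to pay runs from 0 up to 78.
DWL = ½ × 78 × 240 = 9360.

Deadweight loss = £9360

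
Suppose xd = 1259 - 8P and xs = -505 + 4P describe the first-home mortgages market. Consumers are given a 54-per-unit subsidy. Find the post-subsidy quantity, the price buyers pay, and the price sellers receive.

Pre-subsidy: 1259 - 8P = -505 + 4P gives P* = 147, x* = 83.
With the rebate, buyers effectively pay Pb = Ps − 54, where Ps is the price sellers receive.
Demand in terms of Ps becomes xd = 1259 − 8(Ps − 54) = 1691 - 8Ps. Setting this equal to supply: 1691 - 8Ps = -505 + 4Ps, so Ps = 183.
Buyers pay Pb = 183 − 54 = 129; x' = -505 + 4·183 = 227.

x' = 227; buyers pay 129; sellers receive 183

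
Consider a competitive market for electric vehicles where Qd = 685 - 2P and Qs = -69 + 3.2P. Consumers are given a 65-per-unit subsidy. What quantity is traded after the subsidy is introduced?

Pre-subsidy: 685 - 2P = -69 + 3.2P gives P* = 145, Q* = 395.
With the rebate, buyers effectively pay Pb = Ps − 65, where Ps is the price sellers receive.
Demand in terms of Ps becomes Qd = 685 − 2(Ps − 65) = 815 - 2Ps. Setting this equal to supply: 815 - 2Ps = -69 + 3.2Ps, so Ps = 170.
Buyers pay Pb = 170 − 65 = 105; Q' = -69 + 3.2·170 = 475.

Q' = 475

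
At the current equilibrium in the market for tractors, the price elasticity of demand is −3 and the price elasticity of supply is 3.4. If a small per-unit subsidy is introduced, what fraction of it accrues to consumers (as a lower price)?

Consumer share = 0.53125

For a small subsidy around the equilibrium, the benefit split depends on the relative slopes, which at a point are proportional to the elasticities.
Buyer share = εs/(εs + |εd|) = 3.4/(3.4 + 3) = 0.53125; seller share = |εd|/(εs + |εd|) = 0.46875.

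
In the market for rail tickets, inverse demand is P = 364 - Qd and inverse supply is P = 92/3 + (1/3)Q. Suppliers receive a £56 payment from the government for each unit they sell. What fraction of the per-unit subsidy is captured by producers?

Pre-subsidy: 364 - Q = 92/3 + (1/3)Q gives Q* = 250 and P* = 114.
With the subsidy, sellers receive Ps = Pb + 56 for each unit, where Pb is the price buyers pay.
On the curves, Pb = 364 - Q and Ps = 92/3 + (1/3)Q; the wedge Ps − Pb = 56 gives 92/3 + (1/3)Q − (364 - Q) = 56, so Q' = 292.
Then Pb = 364 − 1·292 = 72 and Ps = 92/3 + (1/3)·292 = 128.
Buyers' price falls by P* − Pb = 114 − 72 = 42; sellers' price rises by Ps − P* = 128 − 114 = 14.
So producers capture 14/56 = 0.25 of each unit of subsidy.

Producer share = 0.25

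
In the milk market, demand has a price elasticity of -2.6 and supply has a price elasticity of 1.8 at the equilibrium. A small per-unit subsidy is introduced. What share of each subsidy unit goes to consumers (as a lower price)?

For a small subsidy around the equilibrium, the benefit split depends on the relative slopes, which at a point are proportional to the elasticities.
Buyer share = εs/(εs + |εd|) = 1.8/(1.8 + 2.6) = 9/22; seller share = |εd|/(εs + |εd|) = 13/22.

Consumer share = 9/22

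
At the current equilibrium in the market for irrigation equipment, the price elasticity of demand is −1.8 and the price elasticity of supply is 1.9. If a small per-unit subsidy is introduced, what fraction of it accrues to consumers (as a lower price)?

Consumer share = 19/37

For a small subsidy around the equilibrium, the benefit split depends on the relative slopes, which at a point are proportional to the elasticities.
Buyer share = εs/(εs + |εd|) = 1.9/(1.9 + 1.8) = 19/37; seller share = |εd|/(εs + |εd|) = 18/37.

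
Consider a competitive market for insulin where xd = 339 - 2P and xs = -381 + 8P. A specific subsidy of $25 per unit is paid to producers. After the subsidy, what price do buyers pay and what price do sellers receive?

Pre-subsidy: 339 - 2P = -381 + 8P gives P* = 72, x* = 195.
With the subsidy, sellers receive Ps = Pb + 25 for each unit, where Pb is the price buyers pay.
Supply in terms of Pb becomes xs = -381 + 8(Pb + 25) = -181 + 8Pb. Setting this equal to demand: 339 - 2Pb = -181 + 8Pb, so Pb = 52.
Sellers receive Ps = 52 + 25 = 77; x' = 339 − 2·52 = 235.

Buyers pay $52; sellers receive $77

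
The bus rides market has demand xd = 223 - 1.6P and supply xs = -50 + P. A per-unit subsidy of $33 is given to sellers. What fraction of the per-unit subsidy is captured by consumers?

Consumer share = 5/13

Pre-subsidy: 223 - 1.6P = -50 + P gives P* = 105, x* = 55.
With the subsidy, sellers receive Ps = Pb + 33 for each unit, where Pb is the price buyers pay.
Supply in terms of Pb becomes xs = -50 + 1(Pb + 33) = -17 + Pb. Setting this equal to demand: 223 - 1.6Pb = -17 + Pb, so Pb = 1200/13.
Sellers receive Ps = 1200/13 + 33 = 1629/13; x' = 223 − 1.6·(1200/13) = 979/13.
Buyers' price falls by P* − Pb = 105 − 1200/13 = 165/13; sellers' price rises by Ps − P* = 1629/13 − 105 = 264/13.
So consumers capture (165/13)/33 = 5/13 of each unit of subsidy.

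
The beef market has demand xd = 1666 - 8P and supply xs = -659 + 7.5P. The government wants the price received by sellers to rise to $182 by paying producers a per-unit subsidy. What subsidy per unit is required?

Required subsidy s = $62 per unit

At a seller price of 182, quantity supplied is -659 + 7.5·182 = 706.
Buyers absorb 706 only when they pay Pb with 1666 − 8·Pb = 706, i.e. Pb = 120.
s = Ps − Pb = 182 − 120 = 62.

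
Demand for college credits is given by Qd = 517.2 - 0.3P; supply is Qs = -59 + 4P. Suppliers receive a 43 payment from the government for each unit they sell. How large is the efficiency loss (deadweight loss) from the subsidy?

Pre-subsidy: 517.2 - 0.3P = -59 + 4P gives P* = 134, Q* = 477.
With the subsidy, sellers receive Ps = Pb + 43 for each unit, where Pb is the price buyers pay.
Supply in terms of Pb becomes Qs = -59 + 4(Pb + 43) = 113 + 4Pb. Setting this equal to demand: 517.2 - 0.3Pb = 113 + 4Pb, so Pb = 94.
Sellers receive Ps = 94 + 43 = 137; Q' = 517.2 − 0.3·94 = 489.
The subsidy expands output by 489 − 477 = 12 past the efficient level; on those units the gap between marginal cost and willingness to pay runs from 0 up to 43.
DWL = ½ × 43 × 12 = 258.

Deadweight loss = 258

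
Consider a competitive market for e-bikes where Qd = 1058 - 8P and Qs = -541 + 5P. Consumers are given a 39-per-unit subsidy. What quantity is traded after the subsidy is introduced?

Pre-subsidy: 1058 - 8P = -541 + 5P gives P* = 123, Q* = 74.
With the rebate, buyers effectively pay Pb = Ps − 39, where Ps is the price sellers receive.
Demand in terms of Ps becomes Qd = 1058 − 8(Ps − 39) = 1370 - 8Ps. Setting this equal to supply: 1370 - 8Ps = -541 + 5Ps, so Ps = 147.
Buyers pay Pb = 147 − 39 = 108; Q' = -541 + 5·147 = 194.

Q' = 194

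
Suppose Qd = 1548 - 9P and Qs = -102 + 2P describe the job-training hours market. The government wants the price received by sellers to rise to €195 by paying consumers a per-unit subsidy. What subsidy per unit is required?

Required subsidy s = €55 per unit

At a seller price of 195, quantity supplied is -102 + 2·195 = 288.
Buyers absorb 288 only when they pay Pb with 1548 − 9·Pb = 288, i.e. Pb = 140.
s = Ps − Pb = 195 − 140 = 55.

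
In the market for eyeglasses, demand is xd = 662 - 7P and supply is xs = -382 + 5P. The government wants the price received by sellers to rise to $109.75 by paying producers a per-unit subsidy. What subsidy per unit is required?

At a seller price of 109.75, quantity supplied is -382 + 5·109.75 = 166.75.
Buyers absorb 166.75 only when they pay Pb with 662 − 7·Pb = 166.75, i.e. Pb = 70.75.
s = Ps − Pb = 109.75 − 70.75 = 39.

Required subsidy s = $39 per unit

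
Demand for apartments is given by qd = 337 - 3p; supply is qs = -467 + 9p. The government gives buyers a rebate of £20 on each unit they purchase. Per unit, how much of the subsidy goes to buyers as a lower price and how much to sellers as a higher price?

Pre-subsidy: 337 - 3p = -467 + 9p gives p* = 67, q* = 136.
With the rebate, buyers effectively pay pb = ps − 20, where ps is the price sellers receive.
Demand in terms of ps becomes qd = 337 − 3(ps − 20) = 397 - 3ps. Setting this equal to supply: 397 - 3ps = -467 + 9ps, so ps = 72.
Buyers pay pb = 72 − 20 = 52; q' = -467 + 9·72 = 181.
Buyers' price falls by p* − pb = 67 − 52 = 15; sellers' price rises by ps − p* = 72 − 67 = 5.

Buyers gain £15 per unit; sellers gain £5 per unit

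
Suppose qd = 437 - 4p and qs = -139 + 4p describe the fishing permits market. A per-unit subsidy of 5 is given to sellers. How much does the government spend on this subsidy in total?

Government cost = 795

Pre-subsidy: 437 - 4p = -139 + 4p gives p* = 72, q* = 149.
With the subsidy, sellers receive ps = pb + 5 for each unit, where pb is the price buyers pay.
Supply in terms of pb becomes qs = -139 + 4(pb + 5) = -119 + 4pb. Setting this equal to demand: 437 - 4pb = -119 + 4pb, so pb = 69.5.
Sellers receive ps = 69.5 + 5 = 74.5; q' = 437 − 4·69.5 = 159.
Government outlay = subsidy × quantity = 5 × 159 = 795.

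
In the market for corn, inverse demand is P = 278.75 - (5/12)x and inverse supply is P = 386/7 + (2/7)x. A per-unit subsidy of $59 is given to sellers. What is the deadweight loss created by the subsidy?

Deadweight loss = $2478

Pre-subsidy: 278.75 - (5/12)x = 386/7 + (2/7)x gives x* = 18783/59 and P* = 8620/59.
With the subsidy, sellers receive Ps = Pb + 59 for each unit, where Pb is the price buyers pay.
On the curves, Pb = 278.75 - (5/12)x and Ps = 386/7 + (2/7)x; the wedge Ps − Pb = 59 gives 386/7 + (2/7)x − (278.75 - (5/12)x) = 59, so x' = 23739/59.
Then Pb = 278.75 − (5/12)·(23739/59) = 6555/59 and Ps = 386/7 + (2/7)·(23739/59) = 10036/59.
The subsidy expands output by 23739/59 − 18783/59 = 84 past the efficient level; on those units the gap between marginal cost and willingness to pay runs from 0 up to 59.
DWL = ½ × 59 × 84 = 2478.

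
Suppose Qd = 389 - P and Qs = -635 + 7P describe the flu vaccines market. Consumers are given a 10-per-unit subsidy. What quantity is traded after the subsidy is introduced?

Q' = 269.75

Pre-subsidy: 389 - P = -635 + 7P gives P* = 128, Q* = 261.
With the rebate, buyers effectively pay Pb = Ps − 10, where Ps is the price sellers receive.
Demand in terms of Ps becomes Qd = 389 − 1(Ps − 10) = 399 - Ps. Setting this equal to supply: 399 - Ps = -635 + 7Ps, so Ps = 129.25.
Buyers pay Pb = 129.25 − 10 = 119.25; Q' = -635 + 7·129.25 = 269.75.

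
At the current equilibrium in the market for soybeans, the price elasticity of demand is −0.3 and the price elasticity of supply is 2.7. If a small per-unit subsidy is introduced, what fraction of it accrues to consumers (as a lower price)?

For a small subsidy around the equilibrium, the benefit split depends on the relative slopes, which at a point are proportional to the elasticities.
Buyer share = εs/(εs + |εd|) = 2.7/(2.7 + 0.3) = 0.9; seller share = |εd|/(εs + |εd|) = 0.1.

Consumer share = 0.9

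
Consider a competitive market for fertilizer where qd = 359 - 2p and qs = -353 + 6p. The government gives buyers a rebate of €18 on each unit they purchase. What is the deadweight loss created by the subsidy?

Deadweight loss = €243

Pre-subsidy: 359 - 2p = -353 + 6p gives p* = 89, q* = 181.
With the rebate, buyers effectively pay pb = ps − 18, where ps is the price sellers receive.
Demand in terms of ps becomes qd = 359 − 2(ps − 18) = 395 - 2ps. Setting this equal to supply: 395 - 2ps = -353 + 6ps, so ps = 93.5.
Buyers pay pb = 93.5 − 18 = 75.5; q' = -353 + 6·93.5 = 208.
The subsidy expands output by 208 − 181 = 27 past the efficient level; on those units the gap between marginal cost and willingness to pay runs from 0 up to 18.
DWL = ½ × 18 × 27 = 243.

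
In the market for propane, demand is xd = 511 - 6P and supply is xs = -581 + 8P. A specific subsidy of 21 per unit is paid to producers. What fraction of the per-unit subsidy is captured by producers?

Producer share = 3/7

Pre-subsidy: 511 - 6P = -581 + 8P gives P* = 78, x* = 43.
With the subsidy, sellers receive Ps = Pb + 21 for each unit, where Pb is the price buyers pay.
Supply in terms of Pb becomes xs = -581 + 8(Pb + 21) = -413 + 8Pb. Setting this equal to demand: 511 - 6Pb = -413 + 8Pb, so Pb = 66.
Sellers receive Ps = 66 + 21 = 87; x' = 511 − 6·66 = 115.
Buyers' price falls by P* − Pb = 78 − 66 = 12; sellers' price rises by Ps − P* = 87 − 78 = 9.
So producers capture 9/21 = 3/7 of each unit of subsidy.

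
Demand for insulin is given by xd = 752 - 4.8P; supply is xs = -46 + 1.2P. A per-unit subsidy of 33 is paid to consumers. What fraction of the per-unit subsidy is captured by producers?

Producer share = 0.8

Pre-subsidy: 752 - 4.8P = -46 + 1.2P gives P* = 133, x* = 113.6.
With the rebate, buyers effectively pay Pb = Ps − 33, where Ps is the price sellers receive.
Demand in terms of Ps becomes xd = 752 − 4.8(Ps − 33) = 910.4 - 4.8Ps. Setting this equal to supply: 910.4 - 4.8Ps = -46 + 1.2Ps, so Ps = 159.4.
Buyers pay Pb = 159.4 − 33 = 126.4; x' = -46 + 1.2·159.4 = 145.28.
Buyers' price falls by P* − Pb = 133 − 126.4 = 6.6; sellers' price rises by Ps − P* = 159.4 − 133 = 26.4.
So producers capture 26.4/33 = 0.8 of each unit of subsidy.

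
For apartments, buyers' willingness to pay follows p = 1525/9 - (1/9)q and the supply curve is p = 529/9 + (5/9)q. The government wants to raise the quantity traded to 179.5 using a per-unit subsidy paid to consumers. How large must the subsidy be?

Required subsidy s = 9 per unit

At q = 179.5, from the demand curve buyers pay pb = 1525/9 − (1/9)·179.5 = 149.5; from the supply curve sellers need ps = 529/9 + (5/9)·179.5 = 158.5.
The subsidy must fill the gap: s = ps − pb = 158.5 − 149.5 = 9.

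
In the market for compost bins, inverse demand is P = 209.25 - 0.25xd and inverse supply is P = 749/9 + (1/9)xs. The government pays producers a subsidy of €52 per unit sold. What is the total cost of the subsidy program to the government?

Pre-subsidy: 209.25 - 0.25x = 749/9 + (1/9)x gives x* = 349 and P* = 122.
With the subsidy, sellers receive Ps = Pb + 52 for each unit, where Pb is the price buyers pay.
On the curves, Pb = 209.25 - 0.25x and Ps = 749/9 + (1/9)x; the wedge Ps − Pb = 52 gives 749/9 + (1/9)x − (209.25 - 0.25x) = 52, so x' = 493.
Then Pb = 209.25 − 0.25·493 = 86 and Ps = 749/9 + (1/9)·493 = 138.
Government outlay = subsidy × quantity = 52 × 493 = 25636.

Government cost = €25636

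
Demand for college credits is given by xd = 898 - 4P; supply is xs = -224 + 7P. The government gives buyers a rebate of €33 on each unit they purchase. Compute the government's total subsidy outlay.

Pre-subsidy: 898 - 4P = -224 + 7P gives P* = 102, x* = 490.
With the rebate, buyers effectively pay Pb = Ps − 33, where Ps is the price sellers receive.
Demand in terms of Ps becomes xd = 898 − 4(Ps − 33) = 1030 - 4Ps. Setting this equal to supply: 1030 - 4Ps = -224 + 7Ps, so Ps = 114.
Buyers pay Pb = 114 − 33 = 81; x' = -224 + 7·114 = 574.
Government outlay = subsidy × quantity = 33 × 574 = 18942.

Government cost = €18942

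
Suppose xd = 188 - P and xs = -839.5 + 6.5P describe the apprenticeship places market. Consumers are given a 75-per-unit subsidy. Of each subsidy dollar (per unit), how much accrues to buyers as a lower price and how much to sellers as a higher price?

Buyers gain 65 per unit; sellers gain 10 per unit

Pre-subsidy: 188 - P = -839.5 + 6.5P gives P* = 137, x* = 51.
With the rebate, buyers effectively pay Pb = Ps − 75, where Ps is the price sellers receive.
Demand in terms of Ps becomes xd = 188 − 1(Ps − 75) = 263 - Ps. Setting this equal to supply: 263 - Ps = -839.5 + 6.5Ps, so Ps = 147.
Buyers pay Pb = 147 − 75 = 72; x' = -839.5 + 6.5·147 = 116.
Buyers' price falls by P* − Pb = 137 − 72 = 65; sellers' price rises by Ps − P* = 147 − 137 = 10.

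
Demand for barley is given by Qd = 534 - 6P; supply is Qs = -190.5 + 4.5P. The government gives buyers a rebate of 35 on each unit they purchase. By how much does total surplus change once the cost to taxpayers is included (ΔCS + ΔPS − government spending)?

Pre-subsidy: 534 - 6P = -190.5 + 4.5P gives P* = 69, Q* = 120.
With the rebate, buyers effectively pay Pb = Ps − 35, where Ps is the price sellers receive.
Demand in terms of Ps becomes Qd = 534 − 6(Ps − 35) = 744 - 6Ps. Setting this equal to supply: 744 - 6Ps = -190.5 + 4.5Ps, so Ps = 89.
Buyers pay Pb = 89 − 35 = 54; Q' = -190.5 + 4.5·89 = 210.
ΔCS = ½(120 + 210)(69 − 54) = 2475; ΔPS = ½(120 + 210)(89 − 69) = 3300.
Government spending = 35 × 210 = 7350.
Net change = 2475 + 3300 − 7350 = -1575. The loss equals the DWL triangle ½·35·90.

Net change in total surplus = -1575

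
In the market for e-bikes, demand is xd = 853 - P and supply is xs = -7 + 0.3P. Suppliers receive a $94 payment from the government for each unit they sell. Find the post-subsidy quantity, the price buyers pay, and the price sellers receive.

x' = 2771/13; buyers pay 8318/13; sellers receive 9540/13

Pre-subsidy: 853 - P = -7 + 0.3P gives P* = 8600/13, x* = 2489/13.
With the subsidy, sellers receive Ps = Pb + 94 for each unit, where Pb is the price buyers pay.
Supply in terms of Pb becomes xs = -7 + 0.3(Pb + 94) = 21.2 + 0.3Pb. Setting this equal to demand: 853 - Pb = 21.2 + 0.3Pb, so Pb = 8318/13.
Sellers receive Ps = 8318/13 + 94 = 9540/13; x' = 853 − 1·(8318/13) = 2771/13.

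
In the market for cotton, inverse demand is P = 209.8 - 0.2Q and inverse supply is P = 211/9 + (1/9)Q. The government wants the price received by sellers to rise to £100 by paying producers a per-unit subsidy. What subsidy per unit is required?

At a seller price of 100, quantity supplied is -211 + 9·100 = 689.
Buyers absorb 689 only when they pay Pb = 209.8 − 0.2·689 = 72.
s = Ps − Pb = 100 − 72 = 28.

Required subsidy s = £28 per unit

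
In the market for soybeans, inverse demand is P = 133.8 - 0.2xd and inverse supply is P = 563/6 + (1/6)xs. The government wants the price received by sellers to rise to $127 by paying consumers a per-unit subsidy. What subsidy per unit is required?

Required subsidy s = $33 per unit

At a seller price of 127, quantity supplied is -563 + 6·127 = 199.
Buyers absorb 199 only when they pay Pb = 133.8 − 0.2·199 = 94.
s = Ps − Pb = 127 − 94 = 33.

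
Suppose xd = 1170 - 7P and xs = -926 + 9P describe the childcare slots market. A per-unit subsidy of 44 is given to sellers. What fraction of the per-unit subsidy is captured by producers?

Producer share = 0.4375

Pre-subsidy: 1170 - 7P = -926 + 9P gives P* = 131, x* = 253.
With the subsidy, sellers receive Ps = Pb + 44 for each unit, where Pb is the price buyers pay.
Supply in terms of Pb becomes xs = -926 + 9(Pb + 44) = -530 + 9Pb. Setting this equal to demand: 1170 - 7Pb = -530 + 9Pb, so Pb = 106.25.
Sellers receive Ps = 106.25 + 44 = 150.25; x' = 1170 − 7·106.25 = 426.25.
Buyers' price falls by P* − Pb = 131 − 106.25 = 24.75; sellers' price rises by Ps − P* = 150.25 − 131 = 19.25.
So producers capture 19.25/44 = 0.4375 of each unit of subsidy.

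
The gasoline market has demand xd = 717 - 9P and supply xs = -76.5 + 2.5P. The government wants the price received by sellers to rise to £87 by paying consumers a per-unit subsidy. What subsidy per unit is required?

Required subsidy s = £23 per unit

At a seller price of 87, quantity supplied is -76.5 + 2.5·87 = 141.
Buyers absorb 141 only when they pay Pb with 717 − 9·Pb = 141, i.e. Pb = 64.
s = Ps − Pb = 87 − 64 = 23.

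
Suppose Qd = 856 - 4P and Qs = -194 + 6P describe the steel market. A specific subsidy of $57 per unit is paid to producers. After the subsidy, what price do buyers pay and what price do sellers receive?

Pre-subsidy: 856 - 4P = -194 + 6P gives P* = 105, Q* = 436.
With the subsidy, sellers receive Ps = Pb + 57 for each unit, where Pb is the price buyers pay.
Supply in terms of Pb becomes Qs = -194 + 6(Pb + 57) = 148 + 6Pb. Setting this equal to demand: 856 - 4Pb = 148 + 6Pb, so Pb = 70.8.
Sellers receive Ps = 70.8 + 57 = 127.8; Q' = 856 − 4·70.8 = 572.8.

Buyers pay $70.8; sellers receive $127.8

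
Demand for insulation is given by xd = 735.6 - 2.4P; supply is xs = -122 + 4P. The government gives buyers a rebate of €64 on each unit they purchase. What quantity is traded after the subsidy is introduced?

x' = 510

Pre-subsidy: 735.6 - 2.4P = -122 + 4P gives P* = 134, x* = 414.
With the rebate, buyers effectively pay Pb = Ps − 64, where Ps is the price sellers receive.
Demand in terms of Ps becomes xd = 735.6 − 2.4(Ps − 64) = 889.2 - 2.4Ps. Setting this equal to supply: 889.2 - 2.4Ps = -122 + 4Ps, so Ps = 158.
Buyers pay Pb = 158 − 64 = 94; x' = -122 + 4·158 = 510.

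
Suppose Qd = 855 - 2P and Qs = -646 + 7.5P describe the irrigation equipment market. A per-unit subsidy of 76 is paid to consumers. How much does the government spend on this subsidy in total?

Pre-subsidy: 855 - 2P = -646 + 7.5P gives P* = 158, Q* = 539.
With the rebate, buyers effectively pay Pb = Ps − 76, where Ps is the price sellers receive.
Demand in terms of Ps becomes Qd = 855 − 2(Ps − 76) = 1007 - 2Ps. Setting this equal to supply: 1007 - 2Ps = -646 + 7.5Ps, so Ps = 174.
Buyers pay Pb = 174 − 76 = 98; Q' = -646 + 7.5·174 = 659.
Government outlay = subsidy × quantity = 76 × 659 = 50084.

Government cost = 50084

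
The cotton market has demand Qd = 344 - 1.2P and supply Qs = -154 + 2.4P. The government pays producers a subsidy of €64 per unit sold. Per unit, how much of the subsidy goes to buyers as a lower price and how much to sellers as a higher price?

Buyers gain 128/3 per unit; sellers gain 64/3 per unit

Pre-subsidy: 344 - 1.2P = -154 + 2.4P gives P* = 415/3, Q* = 178.
With the subsidy, sellers receive Ps = Pb + 64 for each unit, where Pb is the price buyers pay.
Supply in terms of Pb becomes Qs = -154 + 2.4(Pb + 64) = -0.4 + 2.4Pb. Setting this equal to demand: 344 - 1.2Pb = -0.4 + 2.4Pb, so Pb = 287/3.
Sellers receive Ps = 287/3 + 64 = 479/3; Q' = 344 − 1.2·(287/3) = 229.2.
Buyers' price falls by P* − Pb = 415/3 − 287/3 = 128/3; sellers' price rises by Ps − P* = 479/3 − 415/3 = 64/3.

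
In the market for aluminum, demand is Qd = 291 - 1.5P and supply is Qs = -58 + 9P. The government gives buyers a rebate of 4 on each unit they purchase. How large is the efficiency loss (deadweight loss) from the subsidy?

Pre-subsidy: 291 - 1.5P = -58 + 9P gives P* = 698/21, Q* = 1688/7.
With the rebate, buyers effectively pay Pb = Ps − 4, where Ps is the price sellers receive.
Demand in terms of Ps becomes Qd = 291 − 1.5(Ps − 4) = 297 - 1.5Ps. Setting this equal to supply: 297 - 1.5Ps = -58 + 9Ps, so Ps = 710/21.
Buyers pay Pb = 710/21 − 4 = 626/21; Q' = -58 + 9·(710/21) = 1724/7.
The subsidy expands output by 1724/7 − 1688/7 = 36/7 past the efficient level; on those units the gap between marginal cost and willingness to pay runs from 0 up to 4.
DWL = ½ × 4 × 36/7 = 72/7.

Deadweight loss = 72/7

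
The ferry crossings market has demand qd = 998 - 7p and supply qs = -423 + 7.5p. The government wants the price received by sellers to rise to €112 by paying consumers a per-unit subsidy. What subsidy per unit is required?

Required subsidy s = €29 per unit

At a seller price of 112, quantity supplied is -423 + 7.5·112 = 417.
Buyers absorb 417 only when they pay pb with 998 − 7·pb = 417, i.e. pb = 83.
s = ps − pb = 112 − 83 = 29.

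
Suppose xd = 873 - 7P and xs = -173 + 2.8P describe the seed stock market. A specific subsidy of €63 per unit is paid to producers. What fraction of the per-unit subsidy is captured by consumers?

Consumer share = 2/7

Pre-subsidy: 873 - 7P = -173 + 2.8P gives P* = 5230/49, x* = 881/7.
With the subsidy, sellers receive Ps = Pb + 63 for each unit, where Pb is the price buyers pay.
Supply in terms of Pb becomes xs = -173 + 2.8(Pb + 63) = 3.4 + 2.8Pb. Setting this equal to demand: 873 - 7Pb = 3.4 + 2.8Pb, so Pb = 4348/49.
Sellers receive Ps = 4348/49 + 63 = 7435/49; x' = 873 − 7·(4348/49) = 1763/7.
Buyers' price falls by P* − Pb = 5230/49 − 4348/49 = 18; sellers' price rises by Ps − P* = 7435/49 − 5230/49 = 45.
So consumers capture 18/63 = 2/7 of each unit of subsidy.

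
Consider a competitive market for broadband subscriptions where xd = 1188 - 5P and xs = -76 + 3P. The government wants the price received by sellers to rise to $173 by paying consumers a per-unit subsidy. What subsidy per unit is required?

At a seller price of 173, quantity supplied is -76 + 3·173 = 443.
Buyers absorb 443 only when they pay Pb with 1188 − 5·Pb = 443, i.e. Pb = 149.
s = Ps − Pb = 173 − 149 = 24.

Required subsidy s = $24 per unit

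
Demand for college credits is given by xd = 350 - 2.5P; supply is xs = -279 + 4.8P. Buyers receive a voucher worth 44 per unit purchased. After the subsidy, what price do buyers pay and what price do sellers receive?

Pre-subsidy: 350 - 2.5P = -279 + 4.8P gives P* = 6290/73, x* = 9825/73.
With the rebate, buyers effectively pay Pb = Ps − 44, where Ps is the price sellers receive.
Demand in terms of Ps becomes xd = 350 − 2.5(Ps − 44) = 460 - 2.5Ps. Setting this equal to supply: 460 - 2.5Ps = -279 + 4.8Ps, so Ps = 7390/73.
Buyers pay Pb = 7390/73 − 44 = 4178/73; x' = -279 + 4.8·(7390/73) = 15105/73.

Buyers pay 4178/73; sellers receive 7390/73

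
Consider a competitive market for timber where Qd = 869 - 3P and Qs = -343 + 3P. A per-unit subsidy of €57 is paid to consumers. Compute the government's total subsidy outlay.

Government cost = €19864.5

Pre-subsidy: 869 - 3P = -343 + 3P gives P* = 202, Q* = 263.
With the rebate, buyers effectively pay Pb = Ps − 57, where Ps is the price sellers receive.
Demand in terms of Ps becomes Qd = 869 − 3(Ps − 57) = 1040 - 3Ps. Setting this equal to supply: 1040 - 3Ps = -343 + 3Ps, so Ps = 230.5.
Buyers pay Pb = 230.5 − 57 = 173.5; Q' = -343 + 3·230.5 = 348.5.
Government outlay = subsidy × quantity = 57 × 348.5 = 19864.5.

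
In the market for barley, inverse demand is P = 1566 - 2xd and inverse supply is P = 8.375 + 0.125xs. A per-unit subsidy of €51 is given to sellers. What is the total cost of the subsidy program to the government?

Government cost = €38607

Pre-subsidy: 1566 - 2x = 8.375 + 0.125x gives x* = 733 and P* = 100.
With the subsidy, sellers receive Ps = Pb + 51 for each unit, where Pb is the price buyers pay.
On the curves, Pb = 1566 - 2x and Ps = 8.375 + 0.125x; the wedge Ps − Pb = 51 gives 8.375 + 0.125x − (1566 - 2x) = 51, so x' = 757.
Then Pb = 1566 − 2·757 = 52 and Ps = 8.375 + 0.125·757 = 103.
Government outlay = subsidy × quantity = 51 × 757 = 38607.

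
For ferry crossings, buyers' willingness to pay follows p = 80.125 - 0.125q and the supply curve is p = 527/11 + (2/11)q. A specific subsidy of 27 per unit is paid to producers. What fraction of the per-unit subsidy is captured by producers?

Producer share = 16/27

Pre-subsidy: 80.125 - 0.125q = 527/11 + (2/11)q gives q* = 105 and p* = 67.
With the subsidy, sellers receive ps = pb + 27 for each unit, where pb is the price buyers pay.
On the curves, pb = 80.125 - 0.125q and ps = 527/11 + (2/11)q; the wedge ps − pb = 27 gives 527/11 + (2/11)q − (80.125 - 0.125q) = 27, so q' = 193.
Then pb = 80.125 − 0.125·193 = 56 and ps = 527/11 + (2/11)·193 = 83.
Buyers' price falls by p* − pb = 67 − 56 = 11; sellers' price rises by ps − p* = 83 − 67 = 16.
So producers capture 16/27 = 16/27 of each unit of subsidy.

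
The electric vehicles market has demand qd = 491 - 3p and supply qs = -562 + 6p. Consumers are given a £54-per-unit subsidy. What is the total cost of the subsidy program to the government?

Government cost = £13392

Pre-subsidy: 491 - 3p = -562 + 6p gives p* = 117, q* = 140.
With the rebate, buyers effectively pay pb = ps − 54, where ps is the price sellers receive.
Demand in terms of ps becomes qd = 491 − 3(ps − 54) = 653 - 3ps. Setting this equal to supply: 653 - 3ps = -562 + 6ps, so ps = 135.
Buyers pay pb = 135 − 54 = 81; q' = -562 + 6·135 = 248.
Government outlay = subsidy × quantity = 54 × 248 = 13392.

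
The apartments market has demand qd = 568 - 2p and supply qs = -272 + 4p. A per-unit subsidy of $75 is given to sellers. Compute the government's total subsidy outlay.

Pre-subsidy: 568 - 2p = -272 + 4p gives p* = 140, q* = 288.
With the subsidy, sellers receive ps = pb + 75 for each unit, where pb is the price buyers pay.
Supply in terms of pb becomes qs = -272 + 4(pb + 75) = 28 + 4pb. Setting this equal to demand: 568 - 2pb = 28 + 4pb, so pb = 90.
Sellers receive ps = 90 + 75 = 165; q' = 568 − 2·90 = 388.
Government outlay = subsidy × quantity = 75 × 388 = 29100.

Government cost = $29100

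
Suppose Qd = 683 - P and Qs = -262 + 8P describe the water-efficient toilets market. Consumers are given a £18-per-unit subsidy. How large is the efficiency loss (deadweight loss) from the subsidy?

Pre-subsidy: 683 - P = -262 + 8P gives P* = 105, Q* = 578.
With the rebate, buyers effectively pay Pb = Ps − 18, where Ps is the price sellers receive.
Demand in terms of Ps becomes Qd = 683 − 1(Ps − 18) = 701 - Ps. Setting this equal to supply: 701 - Ps = -262 + 8Ps, so Ps = 107.
Buyers pay Pb = 107 − 18 = 89; Q' = -262 + 8·107 = 594.
The subsidy expands output by 594 − 578 = 16 past the efficient level; on those units the gap between marginal cost and willingness to pay runs from 0 up to 18.
DWL = ½ × 18 × 16 = 144.

Deadweight loss = £144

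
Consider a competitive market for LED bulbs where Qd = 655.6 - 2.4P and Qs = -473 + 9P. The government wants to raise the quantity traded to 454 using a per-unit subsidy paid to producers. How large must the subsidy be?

Required subsidy s = 19 per unit

At Q = 454, invert demand for the buyer price: Pb = (655.6 − 454)/2.4 = 84; invert supply for the seller price: Ps = (454 − (-473))/9 = 103.
The subsidy must fill the gap: s = Ps − Pb = 103 − 84 = 19.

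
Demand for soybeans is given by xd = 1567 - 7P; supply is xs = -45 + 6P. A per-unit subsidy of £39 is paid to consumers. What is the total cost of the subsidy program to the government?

Government cost = £32175

Pre-subsidy: 1567 - 7P = -45 + 6P gives P* = 124, x* = 699.
With the rebate, buyers effectively pay Pb = Ps − 39, where Ps is the price sellers receive.
Demand in terms of Ps becomes xd = 1567 − 7(Ps − 39) = 1840 - 7Ps. Setting this equal to supply: 1840 - 7Ps = -45 + 6Ps, so Ps = 145.
Buyers pay Pb = 145 − 39 = 106; x' = -45 + 6·145 = 825.
Government outlay = subsidy × quantity = 39 × 825 = 32175.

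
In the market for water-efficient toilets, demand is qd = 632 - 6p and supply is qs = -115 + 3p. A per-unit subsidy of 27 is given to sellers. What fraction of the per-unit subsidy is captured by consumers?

Pre-subsidy: 632 - 6p = -115 + 3p gives p* = 83, q* = 134.
With the subsidy, sellers receive ps = pb + 27 for each unit, where pb is the price buyers pay.
Supply in terms of pb becomes qs = -115 + 3(pb + 27) = -34 + 3pb. Setting this equal to demand: 632 - 6pb = -34 + 3pb, so pb = 74.
Sellers receive ps = 74 + 27 = 101; q' = 632 − 6·74 = 188.
Buyers' price falls by p* − pb = 83 − 74 = 9; sellers' price rises by ps − p* = 101 − 83 = 18.
So consumers capture 9/27 = 1/3 of each unit of subsidy.

Consumer share = 1/3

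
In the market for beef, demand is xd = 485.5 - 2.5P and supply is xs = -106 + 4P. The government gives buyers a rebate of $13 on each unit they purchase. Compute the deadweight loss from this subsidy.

Pre-subsidy: 485.5 - 2.5P = -106 + 4P gives P* = 91, x* = 258.
With the rebate, buyers effectively pay Pb = Ps − 13, where Ps is the price sellers receive.
Demand in terms of Ps becomes xd = 485.5 − 2.5(Ps − 13) = 518 - 2.5Ps. Setting this equal to supply: 518 - 2.5Ps = -106 + 4Ps, so Ps = 96.
Buyers pay Pb = 96 − 13 = 83; x' = -106 + 4·96 = 278.
The subsidy expands output by 278 − 258 = 20 past the efficient level; on those units the gap between marginal cost and willingness to pay runs from 0 up to 13.
DWL = ½ × 13 × 20 = 130.

Deadweight loss = $130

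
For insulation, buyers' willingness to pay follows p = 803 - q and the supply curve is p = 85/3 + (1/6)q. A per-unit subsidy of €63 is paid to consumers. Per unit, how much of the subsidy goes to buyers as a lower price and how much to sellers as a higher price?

Pre-subsidy: 803 - q = 85/3 + (1/6)q gives q* = 664 and p* = 139.
With the rebate, buyers effectively pay pb = ps − 63, where ps is the price sellers receive.
On the curves, pb = 803 - q and ps = 85/3 + (1/6)q; the wedge ps − pb = 63 gives 85/3 + (1/6)q − (803 - q) = 63, so q' = 718.
Then pb = 803 − 1·718 = 85 and ps = 85/3 + (1/6)·718 = 148.
Buyers' price falls by p* − pb = 139 − 85 = 54; sellers' price rises by ps − p* = 148 − 139 = 9.

Buyers gain €54 per unit; sellers gain €9 per unit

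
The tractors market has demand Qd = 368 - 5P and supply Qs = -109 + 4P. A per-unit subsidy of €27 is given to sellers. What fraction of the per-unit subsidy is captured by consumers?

Consumer share = 4/9

Pre-subsidy: 368 - 5P = -109 + 4P gives P* = 53, Q* = 103.
With the subsidy, sellers receive Ps = Pb + 27 for each unit, where Pb is the price buyers pay.
Supply in terms of Pb becomes Qs = -109 + 4(Pb + 27) = -1 + 4Pb. Setting this equal to demand: 368 - 5Pb = -1 + 4Pb, so Pb = 41.
Sellers receive Ps = 41 + 27 = 68; Q' = 368 − 5·41 = 163.
Buyers' price falls by P* − Pb = 53 − 41 = 12; sellers' price rises by Ps − P* = 68 − 53 = 15.
So consumers capture 12/27 = 4/9 of each unit of subsidy.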